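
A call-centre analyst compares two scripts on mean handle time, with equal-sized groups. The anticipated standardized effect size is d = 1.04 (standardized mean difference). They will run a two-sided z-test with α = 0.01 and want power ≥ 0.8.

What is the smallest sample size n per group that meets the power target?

Set Φ(δ − 2.576) = 0.8; then δ − 2.576 = Φ⁻¹(0.8) = 0.842, giving δ = 3.417.
(Ignoring the negligible lower-tail rejection probability gives the usual closed-form inversion.)
δ = d·√(n/2) ⇒ n = 2(δ/d)² = 2 × (3.417 / 1.04)² = 21.60.
Round up to the next whole unit.

n = 22 per group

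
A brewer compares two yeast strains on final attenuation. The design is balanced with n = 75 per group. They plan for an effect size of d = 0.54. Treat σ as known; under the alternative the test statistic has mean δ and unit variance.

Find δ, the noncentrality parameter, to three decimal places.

The noncentrality parameter scales effect size by the design's sample-size factor: δ = d·√(n/2) = 0.54 × √(75/2) = 3.3068

δ ≈ 3.307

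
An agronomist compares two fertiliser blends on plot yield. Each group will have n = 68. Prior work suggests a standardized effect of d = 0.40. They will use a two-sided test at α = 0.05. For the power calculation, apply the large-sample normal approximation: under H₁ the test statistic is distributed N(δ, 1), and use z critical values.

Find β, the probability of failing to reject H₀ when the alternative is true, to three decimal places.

Noncentrality parameter: δ = d·√(n/2) = 0.40 × √(68/2) = 2.3324
Two-sided α = 0.05 → critical value z_{0.025} = 1.960.
Power = Φ(δ − 1.960) + Φ(−δ − 1.960) = Φ(0.372) + Φ(-4.292) = 0.6452 + 0.0000 = 0.6452.
Type II error: β = 1 − power = 1 − 0.6452 = 0.3548.

β ≈ 0.355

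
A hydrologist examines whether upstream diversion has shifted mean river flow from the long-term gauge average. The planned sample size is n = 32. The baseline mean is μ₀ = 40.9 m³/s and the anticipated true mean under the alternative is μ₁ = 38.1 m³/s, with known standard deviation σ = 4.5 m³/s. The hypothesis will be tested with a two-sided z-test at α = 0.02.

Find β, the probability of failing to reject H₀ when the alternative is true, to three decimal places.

β ≈ 0.116

Standardized effect: d = |μ₁ − μ₀| / σ = |38.1 − 40.9| / 4.5 = 0.6222
Noncentrality parameter: δ = d·√n = 0.6222 × √32 = 3.5198
Critical value for a two-sided test at α = 0.02: z_{α/2} = 2.326.
Power = Φ(δ − 2.326) + Φ(−δ − 2.326) = Φ(1.193) + Φ(-5.846) = 0.8837 + 0.0000 = 0.8837.
Type II error: β = 1 − power = 1 − 0.8837 = 0.1163.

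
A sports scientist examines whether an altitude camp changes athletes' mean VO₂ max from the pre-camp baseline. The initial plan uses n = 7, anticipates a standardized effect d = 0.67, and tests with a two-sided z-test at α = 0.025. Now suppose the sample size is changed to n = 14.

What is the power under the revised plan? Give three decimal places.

Power ≈ 0.605

With n = 14: δ = d·√n = 0.67 × √14 = 2.5069. Critical value z_{0.0125} = 2.241.
Revised power = Φ(δ − 2.241) + Φ(−δ − 2.241) = Φ(0.266) + Φ(-4.748) = 0.6047 + 0.0000 = 0.6047.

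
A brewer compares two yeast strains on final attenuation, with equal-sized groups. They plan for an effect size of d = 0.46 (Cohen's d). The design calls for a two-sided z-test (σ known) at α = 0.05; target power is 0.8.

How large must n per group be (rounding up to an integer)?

Set Φ(δ − 1.960) = 0.8; then δ − 1.960 = Φ⁻¹(0.8) = 0.842, giving δ = 2.802.
(The Φ(−δ − z_{α/2}) term is vanishingly small for δ > 0 and is dropped in the standard sample-size formula.)
δ = d·√(n/2) ⇒ n = 2(δ/d)² = 2 × (2.802 / 0.46)² = 74.19.
Round up to the next whole unit.

n = 75 per group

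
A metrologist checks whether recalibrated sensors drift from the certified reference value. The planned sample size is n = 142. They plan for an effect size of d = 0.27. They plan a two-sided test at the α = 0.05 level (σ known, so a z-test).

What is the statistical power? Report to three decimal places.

Power ≈ 0.896

Noncentrality parameter: δ = d·√n = 0.27 × √142 = 3.2174
Two-sided α = 0.05 → critical value z_{0.025} = 1.960.
Power = Φ(δ − 1.960) + Φ(−δ − 1.960) = Φ(1.257) + Φ(-5.177) = 0.8957 + 0.0000 = 0.8957.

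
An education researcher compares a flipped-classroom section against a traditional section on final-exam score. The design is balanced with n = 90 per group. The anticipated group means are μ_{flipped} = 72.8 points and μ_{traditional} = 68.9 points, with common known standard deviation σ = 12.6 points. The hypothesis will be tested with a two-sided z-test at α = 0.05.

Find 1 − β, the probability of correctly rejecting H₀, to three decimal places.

Power ≈ 0.546

Standardized effect: d = |μ_{flipped} − μ_{traditional}| / σ = |72.8 − 68.9| / 12.6 = 0.3095
Noncentrality parameter: δ = d·√(n/2) = 0.3095 × √(90/2) = 2.0763
Two-sided α = 0.05 → critical value z_{0.025} = 1.960.
Power = Φ(δ − 1.960) + Φ(−δ − 1.960) = Φ(0.116) + Φ(-4.036) = 0.5463 + 0.0000 = 0.5464.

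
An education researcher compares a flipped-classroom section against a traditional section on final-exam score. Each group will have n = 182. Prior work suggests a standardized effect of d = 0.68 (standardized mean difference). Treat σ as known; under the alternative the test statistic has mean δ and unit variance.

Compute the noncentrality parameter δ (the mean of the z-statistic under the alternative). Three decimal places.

δ ≈ 6.487

The noncentrality parameter scales effect size by the design's sample-size factor: δ = d·√(n/2) = 0.68 × √(182/2) = 6.4868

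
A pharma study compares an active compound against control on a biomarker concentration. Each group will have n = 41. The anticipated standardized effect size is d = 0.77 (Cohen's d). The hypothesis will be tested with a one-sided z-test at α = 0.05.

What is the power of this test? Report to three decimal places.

Power ≈ 0.967

Noncentrality parameter: δ = d·√(n/2) = 0.77 × √(41/2) = 3.4863
One-sided α = 0.05 → critical value z_{0.05} = 1.645.
Power = Φ(δ − 1.645) = Φ(1.841) = 0.9672.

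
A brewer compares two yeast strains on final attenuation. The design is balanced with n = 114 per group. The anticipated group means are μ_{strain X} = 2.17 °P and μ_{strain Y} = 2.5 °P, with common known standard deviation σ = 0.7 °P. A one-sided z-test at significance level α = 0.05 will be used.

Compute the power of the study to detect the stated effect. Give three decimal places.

Power ≈ 0.972

Standardized effect: d = |μ_{strain X} − μ_{strain Y}| / σ = |2.17 − 2.5| / 0.7 = 0.4714
Noncentrality parameter: δ = d·√(n/2) = 0.4714 × √(114/2) = 3.5592
Critical value for a one-sided test at α = 0.05: z_α = 1.645.
Power = P(Z > 1.645 − δ) = Φ(1.914) = 0.9722.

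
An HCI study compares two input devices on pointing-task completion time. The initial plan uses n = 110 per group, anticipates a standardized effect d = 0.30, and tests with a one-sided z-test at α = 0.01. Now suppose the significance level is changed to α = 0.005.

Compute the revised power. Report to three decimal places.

δ = d·√(n/2) = 0.30 × √(110/2) = 2.2249 (unchanged). New critical value: z_{0.005} = 2.576.
Revised power = Φ(δ − 2.576) = Φ(-0.351) = 0.3628.

Power ≈ 0.363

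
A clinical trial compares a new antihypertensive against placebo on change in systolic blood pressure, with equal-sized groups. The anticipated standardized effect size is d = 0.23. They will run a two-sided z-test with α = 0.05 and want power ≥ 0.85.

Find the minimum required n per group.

n = 340 per group

Set Φ(δ − 1.960) = 0.85; then δ − 1.960 = Φ⁻¹(0.85) = 1.036, giving δ = 2.996.
(The Φ(−δ − z_{α/2}) term is vanishingly small for δ > 0 and is dropped in the standard sample-size formula.)
δ = d·√(n/2) ⇒ n = 2(δ/d)² = 2 × (2.996 / 0.23)² = 339.45.
Round up to the next whole unit.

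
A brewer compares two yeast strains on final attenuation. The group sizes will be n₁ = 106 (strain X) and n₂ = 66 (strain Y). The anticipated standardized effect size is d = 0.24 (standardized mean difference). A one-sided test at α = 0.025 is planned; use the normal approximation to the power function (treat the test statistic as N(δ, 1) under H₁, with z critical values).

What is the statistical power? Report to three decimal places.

Noncentrality parameter: δ = d / √(1/n₁ + 1/n₂) = 0.24 / √(1/106 + 1/66) = 1.5306
Critical value for a one-sided test at α = 0.025: z_α = 1.960.
Power = Φ(δ − 1.960) = Φ(-0.429) = 0.3338.

Power ≈ 0.334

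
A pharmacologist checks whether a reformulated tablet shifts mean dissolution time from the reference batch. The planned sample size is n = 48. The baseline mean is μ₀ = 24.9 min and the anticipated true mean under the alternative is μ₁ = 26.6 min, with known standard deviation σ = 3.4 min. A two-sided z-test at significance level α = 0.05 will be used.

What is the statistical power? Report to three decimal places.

Power ≈ 0.934

Standardized effect: d = |μ₁ − μ₀| / σ = |26.6 − 24.9| / 3.4 = 0.5000
Noncentrality parameter: δ = d·√n = 0.5000 × √48 = 3.4641
Critical value for a two-sided test at α = 0.05: z_{α/2} = 1.960.
Power = Φ(δ − 1.960) + Φ(−δ − 1.960) = Φ(1.504) + Φ(-5.424) = 0.9337 + 0.0000 = 0.9337.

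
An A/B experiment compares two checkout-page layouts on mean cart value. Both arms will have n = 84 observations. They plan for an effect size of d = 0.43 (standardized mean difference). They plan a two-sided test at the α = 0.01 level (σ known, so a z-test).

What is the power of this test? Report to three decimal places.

Power ≈ 0.584

Noncentrality parameter: δ = d·√(n/2) = 0.43 × √(84/2) = 2.7867
Two-sided α = 0.01 → critical value z_{0.005} = 2.576.
Power = Φ(δ − 2.576) + Φ(−δ − 2.576) = Φ(0.211) + Φ(-5.363) = 0.5835 + 0.0000 = 0.5835.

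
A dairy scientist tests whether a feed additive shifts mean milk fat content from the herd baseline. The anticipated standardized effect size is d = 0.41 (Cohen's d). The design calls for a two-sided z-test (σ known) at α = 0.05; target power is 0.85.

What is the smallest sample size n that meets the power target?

For power 0.85 need Φ(δ − z_{0.025}) = 0.85, so δ = z_{0.025} + z_{0.15} = 1.960 + 1.036 = 2.996.
(The Φ(−δ − z_{α/2}) term is vanishingly small for δ > 0 and is dropped in the standard sample-size formula.)
δ = d·√n ⇒ n = (δ/d)² = (2.996 / 0.41)² = 53.41.
Round up to the next whole unit.

n = 54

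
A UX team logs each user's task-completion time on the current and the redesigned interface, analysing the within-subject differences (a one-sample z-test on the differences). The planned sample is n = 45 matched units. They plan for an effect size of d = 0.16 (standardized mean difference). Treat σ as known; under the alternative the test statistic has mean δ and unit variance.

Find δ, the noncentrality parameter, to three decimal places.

δ ≈ 1.073

The noncentrality parameter scales effect size by the design's sample-size factor: δ = d·√n = 0.16 × √45 = 1.0733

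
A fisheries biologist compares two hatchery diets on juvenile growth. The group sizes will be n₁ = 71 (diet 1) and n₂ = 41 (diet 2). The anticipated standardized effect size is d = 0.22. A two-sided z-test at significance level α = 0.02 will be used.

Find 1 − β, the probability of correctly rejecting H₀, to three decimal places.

Noncentrality parameter: δ = d / √(1/n₁ + 1/n₂) = 0.22 / √(1/71 + 1/41) = 1.1216
Critical value for a two-sided test at α = 0.02: z_{α/2} = 2.326.
Power = Φ(δ − 2.326) + Φ(−δ − 2.326) = Φ(-1.205) + Φ(-3.448) = 0.1141 + 0.0003 = 0.1144.

Power ≈ 0.114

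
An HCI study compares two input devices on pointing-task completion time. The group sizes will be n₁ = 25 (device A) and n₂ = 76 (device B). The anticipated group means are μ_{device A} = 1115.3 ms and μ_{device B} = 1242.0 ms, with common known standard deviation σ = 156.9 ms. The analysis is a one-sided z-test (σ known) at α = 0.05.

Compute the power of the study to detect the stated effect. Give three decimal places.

Power ≈ 0.968

Standardized effect: d = |μ_{device A} − μ_{device B}| / σ = |1115.3 − 1242.0| / 156.9 = 0.8075
Noncentrality parameter: δ = d / √(1/n₁ + 1/n₂) = 0.8075 / √(1/25 + 1/76) = 3.5024
Critical value for a one-sided test at α = 0.05: z_α = 1.645.
Power = Φ(δ − 1.645) = Φ(1.858) = 0.9684.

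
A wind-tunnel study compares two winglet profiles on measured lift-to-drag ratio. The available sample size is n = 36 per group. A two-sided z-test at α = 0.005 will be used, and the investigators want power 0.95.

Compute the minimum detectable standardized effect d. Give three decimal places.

Required noncentrality: δ = z_{0.0025} + z_{0.05} = 2.807 + 1.645 = 4.452.
(The second rejection-region term Φ(−δ − z_{α/2}) is negligible and dropped.)
δ = d·√(n/2) ⇒ d = δ/√(n/2) = 4.452/√(36/2) = 1.0493.

d ≈ 1.049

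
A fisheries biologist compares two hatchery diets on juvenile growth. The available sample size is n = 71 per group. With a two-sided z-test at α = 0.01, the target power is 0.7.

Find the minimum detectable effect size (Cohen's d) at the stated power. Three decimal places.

Need Φ(δ − 2.576) = 0.7, so δ = 2.576 + 0.524 = 3.100.
(The second rejection-region term Φ(−δ − z_{α/2}) is negligible and dropped.)
δ = d·√(n/2) ⇒ d = δ/√(n/2) = 3.100/√(71/2) = 0.5203.

d ≈ 0.520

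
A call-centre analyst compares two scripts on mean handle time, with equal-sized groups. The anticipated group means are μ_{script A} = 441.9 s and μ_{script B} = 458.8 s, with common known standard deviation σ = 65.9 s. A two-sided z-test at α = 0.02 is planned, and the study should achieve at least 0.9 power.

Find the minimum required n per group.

n = 396 per group

Standardized effect: d = |μ_{script A} − μ_{script B}| / σ = |441.9 − 458.8| / 65.9 = 0.2564
For power 0.9 need Φ(δ − z_{0.01}) = 0.9, so δ = z_{0.01} + z_{0.10} = 2.326 + 1.282 = 3.608.
(The Φ(−δ − z_{α/2}) term is vanishingly small for δ > 0 and is dropped in the standard sample-size formula.)
δ = d·√(n/2) ⇒ n = 2(δ/d)² = 2 × (3.608 / 0.2564)² = 395.86.
Rounding up, n = 396 per group.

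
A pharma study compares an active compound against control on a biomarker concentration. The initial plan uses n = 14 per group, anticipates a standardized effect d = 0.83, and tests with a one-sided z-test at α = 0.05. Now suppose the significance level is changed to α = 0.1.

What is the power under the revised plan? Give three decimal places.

Power ≈ 0.820

δ = d·√(n/2) = 0.83 × √(14/2) = 2.1960 (unchanged). New critical value: z_{0.1} = 1.282.
Revised power = P(Z > 1.282 − δ) = Φ(0.914) = 0.8198.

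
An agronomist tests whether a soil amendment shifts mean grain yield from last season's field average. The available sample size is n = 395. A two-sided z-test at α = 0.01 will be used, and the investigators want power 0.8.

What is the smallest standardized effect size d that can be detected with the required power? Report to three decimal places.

Need Φ(δ − 2.576) = 0.8, so δ = 2.576 + 0.842 = 3.417.
(The second rejection-region term Φ(−δ − z_{α/2}) is negligible and dropped.)
δ = d·√n ⇒ d = δ/√n = 3.417/√395 = 0.1720.

d ≈ 0.172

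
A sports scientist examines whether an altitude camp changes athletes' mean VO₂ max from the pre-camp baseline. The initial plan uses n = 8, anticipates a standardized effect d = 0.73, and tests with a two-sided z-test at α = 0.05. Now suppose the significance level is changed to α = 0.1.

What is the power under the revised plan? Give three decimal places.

Power ≈ 0.663

δ = d·√n = 0.73 × √8 = 2.0648 (unchanged). New critical value: z_{0.05} = 1.645.
Revised power = Φ(δ − 1.645) + Φ(−δ − 1.645) = Φ(0.420) + Φ(-3.710) = 0.6627 + 0.0001 = 0.6628.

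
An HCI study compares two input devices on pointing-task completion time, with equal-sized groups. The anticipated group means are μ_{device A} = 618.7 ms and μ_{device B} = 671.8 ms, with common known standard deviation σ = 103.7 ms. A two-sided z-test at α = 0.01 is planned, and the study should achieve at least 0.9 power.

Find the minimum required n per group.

Standardized effect: d = |μ_{device A} − μ_{device B}| / σ = |618.7 − 671.8| / 103.7 = 0.5121
For power 0.9 need Φ(δ − z_{0.005}) = 0.9, so δ = z_{0.005} + z_{0.10} = 2.576 + 1.282 = 3.857.
(For δ > 0 the lower-tail rejection region contributes negligibly to power, so the one-term inversion is standard.)
δ = d·√(n/2) ⇒ n = 2(δ/d)² = 2 × (3.857 / 0.5121)² = 113.50.
Rounding up, n = 114 per group.

n = 114 per group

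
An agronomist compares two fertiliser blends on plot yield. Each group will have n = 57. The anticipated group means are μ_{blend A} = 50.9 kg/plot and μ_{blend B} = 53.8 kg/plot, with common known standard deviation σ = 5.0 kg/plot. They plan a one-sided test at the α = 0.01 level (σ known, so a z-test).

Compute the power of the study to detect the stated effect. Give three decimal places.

Standardized effect: d = |μ_{blend A} − μ_{blend B}| / σ = |50.9 − 53.8| / 5.0 = 0.5800
Noncentrality parameter: δ = d·√(n/2) = 0.5800 × √(57/2) = 3.0964
Critical value for a one-sided test at α = 0.01: z_α = 2.326.
Power = Φ(δ − 2.326) = Φ(0.770) = 0.7794.

Power ≈ 0.779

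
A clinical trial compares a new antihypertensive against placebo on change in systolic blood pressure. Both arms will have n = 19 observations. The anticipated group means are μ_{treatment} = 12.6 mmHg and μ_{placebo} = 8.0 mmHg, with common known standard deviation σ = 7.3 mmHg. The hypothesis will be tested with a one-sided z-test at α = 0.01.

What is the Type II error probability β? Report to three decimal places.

β ≈ 0.650

Standardized effect: d = |μ_{treatment} − μ_{placebo}| / σ = |12.6 − 8.0| / 7.3 = 0.6301
Noncentrality parameter: δ = d·√(n/2) = 0.6301 × √(19/2) = 1.9422
Critical value for a one-sided test at α = 0.01: z_α = 2.326.
Power = Φ(δ − 2.326) = Φ(-0.384) = 0.3504.
Type II error: β = 1 − power = 1 − 0.3504 = 0.6496.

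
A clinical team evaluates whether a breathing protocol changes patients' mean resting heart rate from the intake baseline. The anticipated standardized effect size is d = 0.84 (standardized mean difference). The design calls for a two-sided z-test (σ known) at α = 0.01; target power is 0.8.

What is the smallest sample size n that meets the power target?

n = 17

Set Φ(δ − 2.576) = 0.8; then δ − 2.576 = Φ⁻¹(0.8) = 0.842, giving δ = 3.417.
(The Φ(−δ − z_{α/2}) term is vanishingly small for δ > 0 and is dropped in the standard sample-size formula.)
δ = d·√n ⇒ n = (δ/d)² = (3.417 / 0.84)² = 16.55.
Rounding up, n = 17.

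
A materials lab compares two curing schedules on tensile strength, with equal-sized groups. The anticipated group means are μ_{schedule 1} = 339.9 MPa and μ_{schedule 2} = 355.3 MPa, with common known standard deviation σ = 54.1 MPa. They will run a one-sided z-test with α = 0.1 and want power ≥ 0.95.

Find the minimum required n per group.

Standardized effect: d = |μ_{schedule 1} − μ_{schedule 2}| / σ = |339.9 − 355.3| / 54.1 = 0.2847
For power 0.95 need Φ(δ − z_{0.1}) = 0.95, so δ = z_{0.1} + z_{0.05} = 1.282 + 1.645 = 2.926.
δ = d·√(n/2) ⇒ n = 2(δ/d)² = 2 × (2.926 / 0.2847)² = 211.37.
Round up to the next whole unit.

n = 212 per group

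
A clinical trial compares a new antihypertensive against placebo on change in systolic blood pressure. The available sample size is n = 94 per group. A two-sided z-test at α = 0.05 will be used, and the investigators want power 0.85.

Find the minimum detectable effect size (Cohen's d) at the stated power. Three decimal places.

Required noncentrality: δ = z_{0.025} + z_{0.15} = 1.960 + 1.036 = 2.996.
(The second rejection-region term Φ(−δ − z_{α/2}) is negligible and dropped.)
δ = d·√(n/2) ⇒ d = δ/√(n/2) = 2.996/√(94/2) = 0.4371.

d ≈ 0.437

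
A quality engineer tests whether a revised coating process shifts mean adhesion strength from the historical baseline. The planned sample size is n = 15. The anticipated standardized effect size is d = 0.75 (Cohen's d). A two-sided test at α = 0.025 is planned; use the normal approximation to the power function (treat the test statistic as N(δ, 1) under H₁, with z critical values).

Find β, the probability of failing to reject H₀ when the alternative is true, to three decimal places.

β ≈ 0.254

Noncentrality parameter: λ = d·√n = 0.75 × √15 = 2.9047
Critical value for a two-sided test at α = 0.025: z_{α/2} = 2.241.
Power = Φ(λ − 2.241) + Φ(−λ − 2.241) = Φ(0.663) + Φ(-5.146) = 0.7464 + 0.0000 = 0.7464.
Type II error: β = 1 − power = 1 − 0.7464 = 0.2536.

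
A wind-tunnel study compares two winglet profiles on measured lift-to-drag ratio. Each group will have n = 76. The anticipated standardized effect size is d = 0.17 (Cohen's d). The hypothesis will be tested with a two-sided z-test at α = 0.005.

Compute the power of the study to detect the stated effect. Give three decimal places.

Power ≈ 0.039

Noncentrality parameter: δ = d·√(n/2) = 0.17 × √(76/2) = 1.0480
Critical value for a two-sided test at α = 0.005: z_{α/2} = 2.807.
Power = Φ(δ − 2.807) + Φ(−δ − 2.807) = Φ(-1.759) + Φ(-3.855) = 0.0393 + 0.0001 = 0.0393.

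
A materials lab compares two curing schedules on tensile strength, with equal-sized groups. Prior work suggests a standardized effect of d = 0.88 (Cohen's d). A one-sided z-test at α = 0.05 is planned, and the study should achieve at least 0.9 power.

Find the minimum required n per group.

Set Φ(δ − 1.645) = 0.9; then δ − 1.645 = Φ⁻¹(0.9) = 1.282, giving δ = 2.926.
δ = d·√(n/2) ⇒ n = 2(δ/d)² = 2 × (2.926 / 0.88)² = 22.12.
Rounding up, n = 23 per group.

n = 23 per group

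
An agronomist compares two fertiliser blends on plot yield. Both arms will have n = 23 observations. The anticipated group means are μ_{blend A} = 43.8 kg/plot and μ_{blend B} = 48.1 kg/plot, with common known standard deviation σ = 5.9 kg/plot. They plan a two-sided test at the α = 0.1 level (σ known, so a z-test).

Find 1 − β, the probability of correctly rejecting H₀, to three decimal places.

Standardized effect: d = |μ_{blend A} − μ_{blend B}| / σ = |43.8 − 48.1| / 5.9 = 0.7288
Noncentrality parameter: δ = d·√(n/2) = 0.7288 × √(23/2) = 2.4715
Critical value for a two-sided test at α = 0.1: z_{α/2} = 1.645.
Power = Φ(δ − 1.645) + Φ(−δ − 1.645) = Φ(0.827) + Φ(-4.116) = 0.7958 + 0.0000 = 0.7958.

Power ≈ 0.796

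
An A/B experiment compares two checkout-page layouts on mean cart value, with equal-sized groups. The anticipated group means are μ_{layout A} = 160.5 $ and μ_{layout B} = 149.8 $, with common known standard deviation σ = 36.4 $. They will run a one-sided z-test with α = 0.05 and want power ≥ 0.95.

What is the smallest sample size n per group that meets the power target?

n = 251 per group

Standardized effect: d = |μ_{layout A} − μ_{layout B}| / σ = |160.5 − 149.8| / 36.4 = 0.2940
Set Φ(δ − 1.645) = 0.95; then δ − 1.645 = Φ⁻¹(0.95) = 1.645, giving δ = 3.290.
δ = d·√(n/2) ⇒ n = 2(δ/d)² = 2 × (3.290 / 0.2940)² = 250.48.
Rounding up, n = 251 per group.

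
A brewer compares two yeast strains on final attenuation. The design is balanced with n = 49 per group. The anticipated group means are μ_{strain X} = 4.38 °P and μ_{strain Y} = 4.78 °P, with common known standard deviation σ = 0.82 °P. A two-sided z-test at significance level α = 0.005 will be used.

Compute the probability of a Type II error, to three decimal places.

β ≈ 0.653

Standardized effect: d = |μ_{strain X} − μ_{strain Y}| / σ = |4.38 − 4.78| / 0.82 = 0.4878
Noncentrality parameter: δ = d·√(n/2) = 0.4878 × √(49/2) = 2.4145
Critical value for a two-sided test at α = 0.005: z_{α/2} = 2.807.
Power = Φ(δ − 2.807) + Φ(−δ − 2.807) = Φ(-0.393) + Φ(-5.222) = 0.3473 + 0.0000 = 0.3473.
Type II error: β = 1 − power = 1 − 0.3473 = 0.6527.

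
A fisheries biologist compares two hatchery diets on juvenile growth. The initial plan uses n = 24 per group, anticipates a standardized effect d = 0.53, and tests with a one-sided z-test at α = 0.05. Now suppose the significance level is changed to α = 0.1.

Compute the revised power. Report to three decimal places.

δ = d·√(n/2) = 0.53 × √(24/2) = 1.8360 (unchanged). New critical value: z_{0.1} = 1.282.
Revised power = Φ(δ − 1.282) = Φ(0.554) = 0.7104.

Power ≈ 0.710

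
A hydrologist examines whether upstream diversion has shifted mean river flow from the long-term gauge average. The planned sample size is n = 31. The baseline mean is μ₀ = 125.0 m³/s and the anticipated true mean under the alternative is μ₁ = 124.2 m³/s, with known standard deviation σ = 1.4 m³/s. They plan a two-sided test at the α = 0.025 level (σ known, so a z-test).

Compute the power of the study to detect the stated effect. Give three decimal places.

Power ≈ 0.826

Standardized effect: d = |μ₁ − μ₀| / σ = |124.2 − 125.0| / 1.4 = 0.5714
Noncentrality parameter: δ = d·√n = 0.5714 × √31 = 3.1816
Critical value for a two-sided test at α = 0.025: z_{α/2} = 2.241.
Power = Φ(δ − 2.241) + Φ(−δ − 2.241) = Φ(0.940) + Φ(-5.423) = 0.8264 + 0.0000 = 0.8264.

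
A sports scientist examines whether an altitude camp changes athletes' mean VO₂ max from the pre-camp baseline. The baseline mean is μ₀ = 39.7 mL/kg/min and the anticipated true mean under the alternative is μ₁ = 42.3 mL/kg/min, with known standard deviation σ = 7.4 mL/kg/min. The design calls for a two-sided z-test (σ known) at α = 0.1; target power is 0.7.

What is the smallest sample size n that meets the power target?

n = 39

Standardized effect: d = |μ₁ − μ₀| / σ = |42.3 − 39.7| / 7.4 = 0.3514
Set Φ(δ − 1.645) = 0.7; then δ − 1.645 = Φ⁻¹(0.7) = 0.524, giving δ = 2.169.
(For δ > 0 the lower-tail rejection region contributes negligibly to power, so the one-term inversion is standard.)
δ = d·√n ⇒ n = (δ/d)² = (2.169 / 0.3514)² = 38.12.
Round up to the next whole unit.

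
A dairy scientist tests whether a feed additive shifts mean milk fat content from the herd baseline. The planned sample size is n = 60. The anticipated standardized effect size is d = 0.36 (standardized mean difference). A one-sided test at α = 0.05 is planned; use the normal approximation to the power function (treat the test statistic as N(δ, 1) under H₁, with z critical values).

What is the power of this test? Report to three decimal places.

Power ≈ 0.874

Noncentrality parameter: δ = d·√n = 0.36 × √60 = 2.7885
Critical value for a one-sided test at α = 0.05: z_α = 1.645.
Power = Φ(δ − 1.645) = Φ(1.144) = 0.8736.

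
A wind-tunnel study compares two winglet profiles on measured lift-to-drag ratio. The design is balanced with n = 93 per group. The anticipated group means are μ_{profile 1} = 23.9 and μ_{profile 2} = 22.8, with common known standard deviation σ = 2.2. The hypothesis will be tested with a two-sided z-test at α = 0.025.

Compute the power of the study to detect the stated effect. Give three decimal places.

Standardized effect: d = |μ_{profile 1} − μ_{profile 2}| / σ = |23.9 − 22.8| / 2.2 = 0.5000
Noncentrality parameter: δ = d·√(n/2) = 0.5000 × √(93/2) = 3.4095
Two-sided α = 0.025 → critical value z_{0.0125} = 2.241.
Power = Φ(δ − 2.241) + Φ(−δ − 2.241) = Φ(1.168) + Φ(-5.651) = 0.8786 + 0.0000 = 0.8786.

Power ≈ 0.879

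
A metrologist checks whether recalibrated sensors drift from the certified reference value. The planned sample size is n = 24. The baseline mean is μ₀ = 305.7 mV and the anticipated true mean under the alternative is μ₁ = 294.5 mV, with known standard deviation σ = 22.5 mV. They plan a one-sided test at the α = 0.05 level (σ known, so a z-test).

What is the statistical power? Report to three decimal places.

Standardized effect: d = |μ₁ − μ₀| / σ = |294.5 − 305.7| / 22.5 = 0.4978
Noncentrality parameter: δ = d·√n = 0.4978 × √24 = 2.4386
Critical value for a one-sided test at α = 0.05: z_α = 1.645.
Power = Φ(δ − 1.645) = Φ(0.794) = 0.7863.

Power ≈ 0.786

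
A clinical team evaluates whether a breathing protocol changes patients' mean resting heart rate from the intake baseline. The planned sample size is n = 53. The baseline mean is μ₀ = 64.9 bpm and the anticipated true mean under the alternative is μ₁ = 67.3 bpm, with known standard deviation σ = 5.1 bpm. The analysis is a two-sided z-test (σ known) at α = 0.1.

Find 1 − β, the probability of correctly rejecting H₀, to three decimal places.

Power ≈ 0.963

Standardized effect: d = |μ₁ − μ₀| / σ = |67.3 − 64.9| / 5.1 = 0.4706
Noncentrality parameter: δ = d·√n = 0.4706 × √53 = 3.4259
Critical value for a two-sided test at α = 0.1: z_{α/2} = 1.645.
Power = Φ(δ − 1.645) + Φ(−δ − 1.645) = Φ(1.781) + Φ(-5.071) = 0.9626 + 0.0000 = 0.9626.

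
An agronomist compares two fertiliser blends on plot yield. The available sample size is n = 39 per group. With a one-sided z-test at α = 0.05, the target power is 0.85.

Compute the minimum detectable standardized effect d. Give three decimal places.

Need Φ(δ − 1.645) = 0.85, so δ = 1.645 + 1.036 = 2.681.
δ = d·√(n/2) ⇒ d = δ/√(n/2) = 2.681/√(39/2) = 0.6072.

d ≈ 0.607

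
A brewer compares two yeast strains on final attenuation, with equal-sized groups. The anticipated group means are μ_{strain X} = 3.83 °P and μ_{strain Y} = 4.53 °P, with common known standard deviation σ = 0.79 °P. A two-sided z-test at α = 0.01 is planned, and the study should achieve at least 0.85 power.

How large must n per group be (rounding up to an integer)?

n = 34 per group

Standardized effect: d = |μ_{strain X} − μ_{strain Y}| / σ = |3.83 − 4.53| / 0.79 = 0.8861
Set Φ(δ − 2.576) = 0.85; then δ − 2.576 = Φ⁻¹(0.85) = 1.036, giving δ = 3.612.
(Ignoring the negligible lower-tail rejection probability gives the usual closed-form inversion.)
δ = d·√(n/2) ⇒ n = 2(δ/d)² = 2 × (3.612 / 0.8861)² = 33.24.
Round up to the next whole unit.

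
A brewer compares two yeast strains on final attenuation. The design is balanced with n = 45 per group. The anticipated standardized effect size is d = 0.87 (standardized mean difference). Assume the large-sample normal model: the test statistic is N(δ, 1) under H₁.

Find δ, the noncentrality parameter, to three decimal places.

δ ≈ 4.127

The noncentrality parameter scales effect size by the design's sample-size factor: δ = d·√(n/2) = 0.87 × √(45/2) = 4.1268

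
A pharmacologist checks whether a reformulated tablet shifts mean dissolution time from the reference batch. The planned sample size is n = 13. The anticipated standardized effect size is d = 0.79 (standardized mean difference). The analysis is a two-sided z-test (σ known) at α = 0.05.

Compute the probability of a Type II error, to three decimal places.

β ≈ 0.187

Noncentrality parameter: δ = d·√n = 0.79 × √13 = 2.8484
Critical value for a two-sided test at α = 0.05: z_{α/2} = 1.960.
Power = Φ(δ − 1.960) + Φ(−δ − 1.960) = Φ(0.888) + Φ(-4.808) = 0.8128 + 0.0000 = 0.8128.
Type II error: β = 1 − power = 1 − 0.8128 = 0.1872.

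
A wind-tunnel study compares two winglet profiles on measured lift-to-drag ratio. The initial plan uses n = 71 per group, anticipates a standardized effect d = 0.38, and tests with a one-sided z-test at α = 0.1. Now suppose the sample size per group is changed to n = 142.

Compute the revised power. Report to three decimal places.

With n = 142 per group: δ = d·√(n/2) = 0.38 × √(142/2) = 3.2019. Critical value z_{0.1} = 1.282.
Revised power = P(Z > 1.282 − δ) = Φ(1.920) = 0.9726.

Power ≈ 0.973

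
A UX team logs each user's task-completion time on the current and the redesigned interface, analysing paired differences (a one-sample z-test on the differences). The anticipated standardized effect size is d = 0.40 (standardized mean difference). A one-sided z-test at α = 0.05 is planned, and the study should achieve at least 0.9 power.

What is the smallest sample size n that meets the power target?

n = 54

Set Φ(δ − 1.645) = 0.9; then δ − 1.645 = Φ⁻¹(0.9) = 1.282, giving δ = 2.926.
δ = d·√n ⇒ n = (δ/d)² = (2.926 / 0.40)² = 53.52.
Rounding up, n = 54.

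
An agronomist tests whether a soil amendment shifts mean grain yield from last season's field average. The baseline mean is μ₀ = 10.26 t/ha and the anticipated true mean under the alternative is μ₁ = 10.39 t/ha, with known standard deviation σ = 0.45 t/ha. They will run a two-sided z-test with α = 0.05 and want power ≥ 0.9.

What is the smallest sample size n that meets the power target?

Standardized effect: d = |μ₁ − μ₀| / σ = |10.39 − 10.26| / 0.45 = 0.2889
For power 0.9 need Φ(δ − z_{0.025}) = 0.9, so δ = z_{0.025} + z_{0.10} = 1.960 + 1.282 = 3.242.
(Ignoring the negligible lower-tail rejection probability gives the usual closed-form inversion.)
δ = d·√n ⇒ n = (δ/d)² = (3.242 / 0.2889)² = 125.90.
Rounding up, n = 126.

n = 126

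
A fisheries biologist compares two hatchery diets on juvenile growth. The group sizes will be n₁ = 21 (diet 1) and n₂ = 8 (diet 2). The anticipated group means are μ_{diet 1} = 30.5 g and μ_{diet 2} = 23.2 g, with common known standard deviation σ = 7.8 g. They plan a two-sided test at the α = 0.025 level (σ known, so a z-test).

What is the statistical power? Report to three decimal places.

Power ≈ 0.504

Standardized effect: d = |μ_{diet 1} − μ_{diet 2}| / σ = |30.5 − 23.2| / 7.8 = 0.9359
Noncentrality parameter: δ = d / √(1/n₁ + 1/n₂) = 0.9359 / √(1/21 + 1/8) = 2.2526
Critical value for a two-sided test at α = 0.025: z_{α/2} = 2.241.
Power = Φ(δ − 2.241) + Φ(−δ − 2.241) = Φ(0.011) + Φ(-4.494) = 0.5045 + 0.0000 = 0.5045.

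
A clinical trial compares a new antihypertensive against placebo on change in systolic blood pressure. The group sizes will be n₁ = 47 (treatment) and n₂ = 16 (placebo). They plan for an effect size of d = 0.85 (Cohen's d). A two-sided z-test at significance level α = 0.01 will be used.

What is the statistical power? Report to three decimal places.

Power ≈ 0.641

Noncentrality parameter: δ = d / √(1/n₁ + 1/n₂) = 0.85 / √(1/47 + 1/16) = 2.9367
Two-sided α = 0.01 → critical value z_{0.005} = 2.576.
Power = Φ(δ − 2.576) + Φ(−δ − 2.576) = Φ(0.361) + Φ(-5.513) = 0.6409 + 0.0000 = 0.6409.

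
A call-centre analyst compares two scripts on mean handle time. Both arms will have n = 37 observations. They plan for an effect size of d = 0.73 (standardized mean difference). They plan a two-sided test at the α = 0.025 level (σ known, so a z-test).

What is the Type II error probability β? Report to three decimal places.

Noncentrality parameter: δ = d·√(n/2) = 0.73 × √(37/2) = 3.1398
Two-sided α = 0.025 → critical value z_{0.0125} = 2.241.
Power = Φ(δ − 2.241) + Φ(−δ − 2.241) = Φ(0.898) + Φ(-5.381) = 0.8155 + 0.0000 = 0.8155.
Type II error: β = 1 − power = 1 − 0.8155 = 0.1845.

β ≈ 0.184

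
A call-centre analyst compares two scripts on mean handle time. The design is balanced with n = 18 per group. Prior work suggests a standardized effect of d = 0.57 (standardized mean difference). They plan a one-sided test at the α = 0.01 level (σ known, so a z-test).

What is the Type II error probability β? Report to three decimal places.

Noncentrality parameter: δ = d·√(n/2) = 0.57 × √(18/2) = 1.7100
Critical value for a one-sided test at α = 0.01: z_α = 2.326.
Power = Φ(δ − 2.326) = Φ(-0.616) = 0.2688.
Type II error: β = 1 − power = 1 − 0.2688 = 0.7312.

β ≈ 0.731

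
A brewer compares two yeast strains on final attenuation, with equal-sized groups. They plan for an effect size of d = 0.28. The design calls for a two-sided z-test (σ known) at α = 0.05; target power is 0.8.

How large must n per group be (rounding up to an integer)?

For power 0.8 need Φ(δ − z_{0.025}) = 0.8, so δ = z_{0.025} + z_{0.20} = 1.960 + 0.842 = 2.802.
(Ignoring the negligible lower-tail rejection probability gives the usual closed-form inversion.)
δ = d·√(n/2) ⇒ n = 2(δ/d)² = 2 × (2.802 / 0.28)² = 200.23.
Round up to the next whole unit.

n = 201 per group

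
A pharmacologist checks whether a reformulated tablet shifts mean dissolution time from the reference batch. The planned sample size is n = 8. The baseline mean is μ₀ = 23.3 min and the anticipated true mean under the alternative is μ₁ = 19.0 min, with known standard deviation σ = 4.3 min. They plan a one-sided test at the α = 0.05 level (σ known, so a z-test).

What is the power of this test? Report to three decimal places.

Power ≈ 0.882

Standardized effect: d = |μ₁ − μ₀| / σ = |19.0 − 23.3| / 4.3 = 1.0000
Noncentrality parameter: δ = d·√n = 1.0000 × √8 = 2.8284
One-sided α = 0.05 → critical value z_{0.05} = 1.645.
Power = Φ(δ − 1.645) = Φ(1.184) = 0.8817.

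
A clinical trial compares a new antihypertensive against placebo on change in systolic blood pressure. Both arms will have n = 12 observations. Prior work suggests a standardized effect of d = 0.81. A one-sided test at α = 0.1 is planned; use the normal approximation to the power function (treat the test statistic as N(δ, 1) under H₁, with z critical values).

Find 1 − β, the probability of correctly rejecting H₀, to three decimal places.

Noncentrality parameter: δ = d·√(n/2) = 0.81 × √(12/2) = 1.9841
Critical value for a one-sided test at α = 0.1: z_α = 1.282.
Power = P(Z > 1.282 − δ) = Φ(0.703) = 0.7588.

Power ≈ 0.759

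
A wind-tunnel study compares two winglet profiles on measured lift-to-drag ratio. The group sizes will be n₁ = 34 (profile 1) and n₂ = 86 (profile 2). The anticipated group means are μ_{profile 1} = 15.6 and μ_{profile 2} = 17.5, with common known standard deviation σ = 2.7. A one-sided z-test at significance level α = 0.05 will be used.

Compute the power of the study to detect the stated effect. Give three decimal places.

Power ≈ 0.966

Standardized effect: d = |μ_{profile 1} − μ_{profile 2}| / σ = |15.6 − 17.5| / 2.7 = 0.7037
Noncentrality parameter: δ = d / √(1/n₁ + 1/n₂) = 0.7037 / √(1/34 + 1/86) = 3.4737
One-sided α = 0.05 → critical value z_{0.05} = 1.645.
Power = P(Z > 1.645 − δ) = Φ(1.829) = 0.9663.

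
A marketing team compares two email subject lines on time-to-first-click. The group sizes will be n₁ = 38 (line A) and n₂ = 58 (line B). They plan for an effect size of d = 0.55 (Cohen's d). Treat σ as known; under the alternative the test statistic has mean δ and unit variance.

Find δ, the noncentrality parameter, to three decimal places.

δ = d / √(1/n₁ + 1/n₂) = 0.55 / √(1/38 + 1/58) = 2.6353

δ ≈ 2.635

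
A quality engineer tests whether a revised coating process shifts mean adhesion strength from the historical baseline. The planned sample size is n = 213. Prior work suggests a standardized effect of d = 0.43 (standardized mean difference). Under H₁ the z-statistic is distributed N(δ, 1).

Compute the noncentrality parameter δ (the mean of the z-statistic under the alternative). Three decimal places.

δ = d·√n = 0.43 × √213 = 6.2756

δ ≈ 6.276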